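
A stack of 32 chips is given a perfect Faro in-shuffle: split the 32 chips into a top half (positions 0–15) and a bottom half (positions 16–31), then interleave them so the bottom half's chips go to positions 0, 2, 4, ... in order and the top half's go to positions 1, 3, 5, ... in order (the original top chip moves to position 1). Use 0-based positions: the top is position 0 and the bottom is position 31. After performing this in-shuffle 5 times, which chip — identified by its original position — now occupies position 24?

Work backwards from position 24, undoing one in-shuffle at a time:
24 ← 28 ← 30 ← 31 ← 15 ← 7
So the chip now at position 24 started at position 7.

7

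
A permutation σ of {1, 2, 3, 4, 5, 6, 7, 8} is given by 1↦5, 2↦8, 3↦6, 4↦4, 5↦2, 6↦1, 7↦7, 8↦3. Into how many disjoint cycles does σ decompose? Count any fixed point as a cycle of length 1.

3

Cycle decomposition: (1 5 2 8 3 6) (4) (7).
3 cycles.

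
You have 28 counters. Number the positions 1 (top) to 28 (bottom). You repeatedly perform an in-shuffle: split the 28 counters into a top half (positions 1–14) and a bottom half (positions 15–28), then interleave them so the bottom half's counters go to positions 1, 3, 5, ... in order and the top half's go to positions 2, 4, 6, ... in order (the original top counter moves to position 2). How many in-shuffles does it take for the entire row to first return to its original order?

The in-shuffle permutes the 28 positions with cycle lengths [28].
Every counter is home exactly when every cycle has completed a whole number of laps, i.e. after lcm(28) = 28 in-shuffles.

28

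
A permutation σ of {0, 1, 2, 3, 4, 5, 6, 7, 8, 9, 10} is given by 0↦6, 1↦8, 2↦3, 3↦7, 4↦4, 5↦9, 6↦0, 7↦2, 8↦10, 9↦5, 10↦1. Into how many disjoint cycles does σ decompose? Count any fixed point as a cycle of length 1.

Cycle decomposition: (0 6) (1 8 10) (2 3 7) (4) (5 9).
5 cycles.

5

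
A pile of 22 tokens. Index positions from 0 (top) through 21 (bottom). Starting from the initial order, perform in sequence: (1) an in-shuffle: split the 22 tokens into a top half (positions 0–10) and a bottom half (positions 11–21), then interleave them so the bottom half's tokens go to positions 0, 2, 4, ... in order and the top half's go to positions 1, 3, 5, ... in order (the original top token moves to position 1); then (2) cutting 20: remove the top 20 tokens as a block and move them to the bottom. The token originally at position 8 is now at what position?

Track the token from position 8 forward through each operation:
  after op 1 (in-shuffle): 8 → 17
  after op 2 (cut 20): 17 → 19

19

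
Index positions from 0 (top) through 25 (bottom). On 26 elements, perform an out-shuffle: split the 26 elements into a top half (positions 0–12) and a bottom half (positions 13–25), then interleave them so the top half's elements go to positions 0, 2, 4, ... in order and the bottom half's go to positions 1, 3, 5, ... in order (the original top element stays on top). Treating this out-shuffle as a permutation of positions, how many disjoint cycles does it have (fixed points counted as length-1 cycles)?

4

Trace each unvisited position around until it returns:
(0) (1 2 4 8 16 7 ... len 20) (5 10 20 15) (25)
4 cycles in total.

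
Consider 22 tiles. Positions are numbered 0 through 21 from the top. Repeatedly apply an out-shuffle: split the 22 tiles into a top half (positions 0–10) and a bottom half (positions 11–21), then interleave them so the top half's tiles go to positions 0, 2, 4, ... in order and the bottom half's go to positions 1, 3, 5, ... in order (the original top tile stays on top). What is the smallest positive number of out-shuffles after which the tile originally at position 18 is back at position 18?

3

Follow position 18 under repeated out-shuffles:
18 → 15 → 9 → 18
It first returns after 3 out-shuffles.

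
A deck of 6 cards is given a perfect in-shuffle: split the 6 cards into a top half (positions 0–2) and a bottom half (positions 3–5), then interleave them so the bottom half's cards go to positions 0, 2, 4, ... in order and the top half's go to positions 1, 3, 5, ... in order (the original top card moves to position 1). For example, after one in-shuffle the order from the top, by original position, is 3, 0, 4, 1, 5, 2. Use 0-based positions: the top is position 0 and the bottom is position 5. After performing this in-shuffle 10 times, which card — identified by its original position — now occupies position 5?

Work backwards from position 5, undoing one in-shuffle at a time:
5 ← 2 ← 4 ← 5 ← 2 ← 4 ← 5 ← 2 ← 4 ← 5 ← 2
So the card now at position 5 started at position 2.

2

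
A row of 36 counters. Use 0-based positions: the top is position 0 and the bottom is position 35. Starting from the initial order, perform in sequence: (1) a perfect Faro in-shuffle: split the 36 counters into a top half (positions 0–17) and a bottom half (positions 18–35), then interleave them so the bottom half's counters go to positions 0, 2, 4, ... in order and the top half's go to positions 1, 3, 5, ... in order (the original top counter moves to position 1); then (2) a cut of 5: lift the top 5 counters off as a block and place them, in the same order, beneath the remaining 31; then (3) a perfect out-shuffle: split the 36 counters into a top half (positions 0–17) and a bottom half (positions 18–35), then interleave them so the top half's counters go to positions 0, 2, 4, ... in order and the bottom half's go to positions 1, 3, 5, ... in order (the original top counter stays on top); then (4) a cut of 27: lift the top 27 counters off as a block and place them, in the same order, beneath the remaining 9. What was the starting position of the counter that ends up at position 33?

Undo the operations in reverse order, starting from position 33:
  undo op 4 (cut 27): 33 ← 24
  undo op 3 (out-shuffle, from top half): 24 ← 12
  undo op 2 (cut 5): 12 ← 17
  undo op 1 (in-shuffle, from top half): 17 ← 8
So the counter at position 33 came from original position 8.

8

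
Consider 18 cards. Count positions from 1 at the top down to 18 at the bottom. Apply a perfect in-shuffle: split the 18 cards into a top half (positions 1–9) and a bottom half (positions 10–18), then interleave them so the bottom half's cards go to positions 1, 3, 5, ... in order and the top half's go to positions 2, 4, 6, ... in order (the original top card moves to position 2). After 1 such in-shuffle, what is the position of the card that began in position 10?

Track the card's position through each in-shuffle:
10 → 1

1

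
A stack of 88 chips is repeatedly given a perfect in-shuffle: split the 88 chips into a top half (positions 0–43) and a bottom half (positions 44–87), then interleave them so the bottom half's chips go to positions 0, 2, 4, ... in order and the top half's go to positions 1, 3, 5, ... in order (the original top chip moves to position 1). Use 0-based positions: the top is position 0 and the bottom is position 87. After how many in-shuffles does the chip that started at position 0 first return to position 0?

Follow position 0 under repeated in-shuffles:
0 → 1 → 3 → 7 → 15 → 31 → 63 → 38 → 77 → 66 → 44 → 0
It first returns after 11 in-shuffles.

11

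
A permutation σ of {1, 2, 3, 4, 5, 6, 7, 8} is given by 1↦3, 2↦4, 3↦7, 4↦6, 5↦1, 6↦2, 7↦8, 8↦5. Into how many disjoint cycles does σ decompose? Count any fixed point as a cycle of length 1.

2

Cycle decomposition: (1 3 7 8 5) (2 4 6).
2 cycles.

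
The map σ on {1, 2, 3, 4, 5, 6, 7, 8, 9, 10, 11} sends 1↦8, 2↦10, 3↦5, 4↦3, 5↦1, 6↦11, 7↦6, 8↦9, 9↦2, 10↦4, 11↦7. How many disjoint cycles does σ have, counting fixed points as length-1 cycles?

2

Cycle decomposition: (1 8 9 2 10 4 3 5) (6 11 7).
2 cycles.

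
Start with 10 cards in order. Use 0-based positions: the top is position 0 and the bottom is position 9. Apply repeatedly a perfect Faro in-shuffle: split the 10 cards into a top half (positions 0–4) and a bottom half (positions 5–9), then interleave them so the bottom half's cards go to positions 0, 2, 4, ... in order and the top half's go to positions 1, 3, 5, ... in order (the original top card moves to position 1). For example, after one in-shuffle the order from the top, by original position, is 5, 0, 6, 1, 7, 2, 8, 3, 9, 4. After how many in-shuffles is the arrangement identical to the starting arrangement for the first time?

The in-shuffle permutes the 10 positions with cycle lengths [10].
Every card is home exactly when every cycle has completed a whole number of laps, i.e. after lcm(10) = 10 in-shuffles.

10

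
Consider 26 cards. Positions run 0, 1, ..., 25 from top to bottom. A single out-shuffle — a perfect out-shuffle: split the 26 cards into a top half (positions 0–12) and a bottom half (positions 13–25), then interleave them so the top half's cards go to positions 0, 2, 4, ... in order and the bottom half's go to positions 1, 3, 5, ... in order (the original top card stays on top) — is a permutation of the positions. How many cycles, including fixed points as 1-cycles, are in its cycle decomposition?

4

Trace each unvisited position around until it returns:
(0) (1 2 4 8 16 7 ... len 20) (5 10 20 15) (25)
4 cycles in total.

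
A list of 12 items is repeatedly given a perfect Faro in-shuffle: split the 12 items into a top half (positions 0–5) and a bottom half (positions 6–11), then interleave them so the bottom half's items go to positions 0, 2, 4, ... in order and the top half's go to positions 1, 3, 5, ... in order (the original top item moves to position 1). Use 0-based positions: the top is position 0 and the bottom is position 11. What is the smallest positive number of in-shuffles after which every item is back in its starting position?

The in-shuffle permutes the 12 positions with cycle lengths [12].
Every item is home exactly when every cycle has completed a whole number of laps, i.e. after lcm(12) = 12 in-shuffles.

12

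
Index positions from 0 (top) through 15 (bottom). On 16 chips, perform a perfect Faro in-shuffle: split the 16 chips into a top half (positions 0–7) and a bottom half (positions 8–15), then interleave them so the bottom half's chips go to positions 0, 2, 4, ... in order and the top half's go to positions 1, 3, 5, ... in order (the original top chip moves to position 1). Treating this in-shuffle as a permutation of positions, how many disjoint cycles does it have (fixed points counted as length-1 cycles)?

2

Trace each unvisited position around until it returns:
(0 1 3 7 15 14 12 8) (2 5 11 6 13 10 4 9)
2 cycles in total.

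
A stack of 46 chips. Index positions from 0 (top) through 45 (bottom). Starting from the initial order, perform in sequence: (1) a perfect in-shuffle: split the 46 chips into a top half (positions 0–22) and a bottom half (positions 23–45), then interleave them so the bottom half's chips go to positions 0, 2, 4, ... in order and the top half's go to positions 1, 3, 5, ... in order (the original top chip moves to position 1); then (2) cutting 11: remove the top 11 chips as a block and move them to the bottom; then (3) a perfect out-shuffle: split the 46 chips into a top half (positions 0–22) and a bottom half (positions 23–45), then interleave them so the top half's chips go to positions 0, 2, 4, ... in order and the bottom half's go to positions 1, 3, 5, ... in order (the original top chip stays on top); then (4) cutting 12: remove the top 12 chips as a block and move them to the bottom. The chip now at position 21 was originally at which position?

Undo the operations in reverse order, starting from position 21:
  undo op 4 (cut 12): 21 ← 33
  undo op 3 (out-shuffle, from bottom half): 33 ← 39
  undo op 2 (cut 11): 39 ← 4
  undo op 1 (in-shuffle, from bottom half): 4 ← 25
So the chip at position 21 came from original position 25.

25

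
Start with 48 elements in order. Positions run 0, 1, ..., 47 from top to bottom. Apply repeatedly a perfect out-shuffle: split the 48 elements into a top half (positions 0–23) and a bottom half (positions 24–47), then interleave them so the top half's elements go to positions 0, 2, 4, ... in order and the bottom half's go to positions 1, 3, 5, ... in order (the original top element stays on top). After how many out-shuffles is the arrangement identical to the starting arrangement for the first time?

23

The out-shuffle permutes the 48 positions with cycle lengths [1, 1, 23, 23].
Every element is home exactly when every cycle has completed a whole number of laps, i.e. after lcm(1, 23) = 23 out-shuffles.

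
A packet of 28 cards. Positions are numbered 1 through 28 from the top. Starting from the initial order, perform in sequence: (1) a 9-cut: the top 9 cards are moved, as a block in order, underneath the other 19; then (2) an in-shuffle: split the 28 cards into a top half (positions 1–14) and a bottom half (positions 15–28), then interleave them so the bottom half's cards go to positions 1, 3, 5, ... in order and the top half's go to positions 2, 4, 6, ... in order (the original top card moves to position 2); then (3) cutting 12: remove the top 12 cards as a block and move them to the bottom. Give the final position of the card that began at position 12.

22

Track the card from position 12 forward through each operation:
  after op 1 (cut 9): 12 → 3
  after op 2 (in-shuffle): 3 → 6
  after op 3 (cut 12): 6 → 22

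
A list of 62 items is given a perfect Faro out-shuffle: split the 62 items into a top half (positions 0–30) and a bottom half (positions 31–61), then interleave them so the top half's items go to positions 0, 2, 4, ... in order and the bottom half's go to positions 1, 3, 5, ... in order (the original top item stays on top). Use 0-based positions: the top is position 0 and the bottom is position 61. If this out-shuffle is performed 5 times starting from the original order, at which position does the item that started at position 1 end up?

Track the item's position through each out-shuffle:
1 → 2 → 4 → 8 → 16 → 32

32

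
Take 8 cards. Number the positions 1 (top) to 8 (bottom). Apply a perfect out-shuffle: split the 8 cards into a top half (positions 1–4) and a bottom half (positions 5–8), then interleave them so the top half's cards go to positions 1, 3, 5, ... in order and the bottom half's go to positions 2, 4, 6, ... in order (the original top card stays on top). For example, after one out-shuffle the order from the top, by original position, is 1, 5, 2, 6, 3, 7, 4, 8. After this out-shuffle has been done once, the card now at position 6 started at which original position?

Work backwards from position 6, undoing one out-shuffle at a time:
6 ← 7
So the card now at position 6 started at position 7.

7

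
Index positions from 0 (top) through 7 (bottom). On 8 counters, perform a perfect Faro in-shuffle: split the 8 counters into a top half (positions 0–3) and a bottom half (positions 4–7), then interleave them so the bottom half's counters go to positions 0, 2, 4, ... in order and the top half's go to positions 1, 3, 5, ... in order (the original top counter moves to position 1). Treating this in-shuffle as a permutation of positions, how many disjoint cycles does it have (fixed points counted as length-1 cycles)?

Trace each unvisited position around until it returns:
(0 1 3 7 6 4) (2 5)
2 cycles in total.

2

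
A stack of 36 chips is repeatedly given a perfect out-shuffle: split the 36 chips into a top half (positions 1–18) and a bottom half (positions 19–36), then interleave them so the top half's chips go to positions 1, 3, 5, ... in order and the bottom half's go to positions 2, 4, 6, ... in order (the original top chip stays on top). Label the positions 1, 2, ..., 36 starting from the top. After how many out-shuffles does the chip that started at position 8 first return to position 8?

Follow position 8 under repeated out-shuffles:
8 → 15 → 29 → 22 → 8
It first returns after 4 out-shuffles.

4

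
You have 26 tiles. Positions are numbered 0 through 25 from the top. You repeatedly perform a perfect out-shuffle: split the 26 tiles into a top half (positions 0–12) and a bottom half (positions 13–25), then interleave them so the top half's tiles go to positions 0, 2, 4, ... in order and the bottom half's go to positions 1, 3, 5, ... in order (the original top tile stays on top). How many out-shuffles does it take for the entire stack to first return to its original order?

The out-shuffle permutes the 26 positions with cycle lengths [1, 1, 4, 20].
Every tile is home exactly when every cycle has completed a whole number of laps, i.e. after lcm(1, 4, 20) = 20 out-shuffles.

20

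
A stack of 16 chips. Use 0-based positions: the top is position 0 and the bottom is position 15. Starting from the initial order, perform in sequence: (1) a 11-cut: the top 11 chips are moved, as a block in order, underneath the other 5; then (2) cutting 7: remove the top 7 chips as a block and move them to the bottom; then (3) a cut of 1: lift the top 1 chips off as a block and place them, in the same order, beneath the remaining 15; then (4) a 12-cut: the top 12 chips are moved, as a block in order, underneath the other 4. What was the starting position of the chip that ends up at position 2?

Undo the operations in reverse order, starting from position 2:
  undo op 4 (cut 12): 2 ← 14
  undo op 3 (cut 1): 14 ← 15
  undo op 2 (cut 7): 15 ← 6
  undo op 1 (cut 11): 6 ← 1
So the chip at position 2 came from original position 1.

1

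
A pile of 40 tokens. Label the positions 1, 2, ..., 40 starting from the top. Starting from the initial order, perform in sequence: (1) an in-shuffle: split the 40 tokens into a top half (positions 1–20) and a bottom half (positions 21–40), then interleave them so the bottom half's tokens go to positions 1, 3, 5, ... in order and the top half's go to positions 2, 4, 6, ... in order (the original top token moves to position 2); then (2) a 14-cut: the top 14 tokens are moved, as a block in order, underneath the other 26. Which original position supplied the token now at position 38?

Undo the operations in reverse order, starting from position 38:
  undo op 2 (cut 14): 38 ← 12
  undo op 1 (in-shuffle, from top half): 12 ← 6
So the token at position 38 came from original position 6.

6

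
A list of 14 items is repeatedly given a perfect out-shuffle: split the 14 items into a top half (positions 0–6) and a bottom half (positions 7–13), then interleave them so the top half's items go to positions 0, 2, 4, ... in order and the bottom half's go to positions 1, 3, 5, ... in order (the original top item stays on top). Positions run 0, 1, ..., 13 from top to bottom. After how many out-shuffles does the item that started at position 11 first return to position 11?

Follow position 11 under repeated out-shuffles:
11 → 9 → 5 → 10 → 7 → 1 → 2 → 4 → 8 → 3 → 6 → 12 → 11
It first returns after 12 out-shuffles.

12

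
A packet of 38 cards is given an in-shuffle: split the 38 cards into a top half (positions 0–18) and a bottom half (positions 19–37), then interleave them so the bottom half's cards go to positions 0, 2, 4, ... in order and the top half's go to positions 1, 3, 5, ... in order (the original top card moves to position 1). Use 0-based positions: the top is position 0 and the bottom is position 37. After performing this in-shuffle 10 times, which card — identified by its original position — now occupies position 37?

Work backwards from position 37, undoing one in-shuffle at a time:
37 ← 18 ← 28 ← 33 ← 16 ← 27 ← 13 ← 6 ← 22 ← 30 ← 34
So the card now at position 37 started at position 34.

34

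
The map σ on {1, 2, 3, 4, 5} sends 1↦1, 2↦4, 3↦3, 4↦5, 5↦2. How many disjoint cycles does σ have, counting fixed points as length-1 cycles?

3

Cycle decomposition: (1) (2 4 5) (3).
3 cycles.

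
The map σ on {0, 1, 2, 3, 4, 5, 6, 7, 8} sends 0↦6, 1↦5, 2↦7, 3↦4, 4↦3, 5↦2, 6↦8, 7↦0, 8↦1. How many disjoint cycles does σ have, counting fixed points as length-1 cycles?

2

Cycle decomposition: (0 6 8 1 5 2 7) (3 4).
2 cycles.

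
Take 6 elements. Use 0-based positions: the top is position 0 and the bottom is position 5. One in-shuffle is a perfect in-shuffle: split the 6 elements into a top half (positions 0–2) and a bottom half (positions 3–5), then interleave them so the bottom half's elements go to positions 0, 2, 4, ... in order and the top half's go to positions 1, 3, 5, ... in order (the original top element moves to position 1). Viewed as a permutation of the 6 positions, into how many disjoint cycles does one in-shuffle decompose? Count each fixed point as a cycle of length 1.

Trace each unvisited position around until it returns:
(0 1 3) (2 5 4)
2 cycles in total.

2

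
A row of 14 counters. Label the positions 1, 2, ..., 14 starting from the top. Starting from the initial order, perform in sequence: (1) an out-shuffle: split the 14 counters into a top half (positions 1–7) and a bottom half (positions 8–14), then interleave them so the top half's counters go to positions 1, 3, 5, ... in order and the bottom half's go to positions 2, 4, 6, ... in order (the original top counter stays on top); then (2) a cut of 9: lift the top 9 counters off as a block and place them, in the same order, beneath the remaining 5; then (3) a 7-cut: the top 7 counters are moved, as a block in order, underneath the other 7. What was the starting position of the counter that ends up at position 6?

Undo the operations in reverse order, starting from position 6:
  undo op 3 (cut 7): 6 ← 13
  undo op 2 (cut 9): 13 ← 8
  undo op 1 (out-shuffle, from bottom half): 8 ← 11
So the counter at position 6 came from original position 11.

11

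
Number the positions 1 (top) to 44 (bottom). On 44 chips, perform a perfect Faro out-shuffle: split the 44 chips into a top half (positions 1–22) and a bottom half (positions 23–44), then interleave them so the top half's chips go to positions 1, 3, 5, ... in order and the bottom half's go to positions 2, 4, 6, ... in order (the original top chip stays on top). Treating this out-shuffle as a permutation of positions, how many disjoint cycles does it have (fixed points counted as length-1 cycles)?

Trace each unvisited position around until it returns:
(1) (2 3 5 9 17 33 ... len 14) (4 7 13 25 6 11 ... len 14) (8 15 29 14 27 10 ... len 14) (44)
5 cycles in total.

5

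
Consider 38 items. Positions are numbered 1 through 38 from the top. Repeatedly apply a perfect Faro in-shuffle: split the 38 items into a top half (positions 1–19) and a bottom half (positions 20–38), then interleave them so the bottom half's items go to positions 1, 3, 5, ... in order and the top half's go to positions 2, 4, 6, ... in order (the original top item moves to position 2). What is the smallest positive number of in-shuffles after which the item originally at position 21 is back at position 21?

Follow position 21 under repeated in-shuffles:
21 → 3 → 6 → 12 → 24 → 9 → 18 → 36 → 33 → 27 → 15 → 30 → 21
It first returns after 12 in-shuffles.

12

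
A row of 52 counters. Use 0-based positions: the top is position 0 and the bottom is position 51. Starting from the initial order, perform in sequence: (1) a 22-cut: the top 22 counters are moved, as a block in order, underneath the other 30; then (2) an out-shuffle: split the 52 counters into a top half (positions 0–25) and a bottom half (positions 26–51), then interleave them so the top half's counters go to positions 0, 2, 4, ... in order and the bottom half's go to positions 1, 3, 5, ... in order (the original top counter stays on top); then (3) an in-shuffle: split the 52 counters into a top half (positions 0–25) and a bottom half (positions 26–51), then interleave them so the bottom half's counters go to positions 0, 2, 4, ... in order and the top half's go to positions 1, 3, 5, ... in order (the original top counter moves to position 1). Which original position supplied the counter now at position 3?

Undo the operations in reverse order, starting from position 3:
  undo op 3 (in-shuffle, from top half): 3 ← 1
  undo op 2 (out-shuffle, from bottom half): 1 ← 26
  undo op 1 (cut 22): 26 ← 48
So the counter at position 3 came from original position 48.

48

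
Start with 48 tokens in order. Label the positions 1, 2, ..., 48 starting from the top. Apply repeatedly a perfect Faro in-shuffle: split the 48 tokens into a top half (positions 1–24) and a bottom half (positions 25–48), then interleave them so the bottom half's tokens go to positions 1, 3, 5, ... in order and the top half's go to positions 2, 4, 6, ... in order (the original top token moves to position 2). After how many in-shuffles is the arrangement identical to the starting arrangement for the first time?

21

The in-shuffle permutes the 48 positions with cycle lengths [3, 3, 21, 21].
Every token is home exactly when every cycle has completed a whole number of laps, i.e. after lcm(3, 21) = 21 in-shuffles.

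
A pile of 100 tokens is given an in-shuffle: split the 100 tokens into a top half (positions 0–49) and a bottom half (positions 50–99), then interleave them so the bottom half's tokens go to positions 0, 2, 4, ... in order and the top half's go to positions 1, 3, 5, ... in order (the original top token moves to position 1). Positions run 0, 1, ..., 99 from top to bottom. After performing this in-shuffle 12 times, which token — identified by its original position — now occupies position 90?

Work backwards from position 90, undoing one in-shuffle at a time:
90 ← 95 ← 47 ← 23 ← 11 ← 5 ← 2 ← 51 ← 25 ← 12 ← 56 ← 78 ← 89
So the token now at position 90 started at position 89.

89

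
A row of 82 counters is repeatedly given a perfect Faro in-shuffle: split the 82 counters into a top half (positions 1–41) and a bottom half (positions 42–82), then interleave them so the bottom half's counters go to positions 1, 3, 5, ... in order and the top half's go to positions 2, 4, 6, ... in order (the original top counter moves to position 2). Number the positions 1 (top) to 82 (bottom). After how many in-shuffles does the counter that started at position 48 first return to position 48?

82

Follow position 48 under repeated in-shuffles:
48 → 13 → 26 → 52 → 21 → 42 → 1 → 2 → ... → 48 (length 82)
It first returns after 82 in-shuffles.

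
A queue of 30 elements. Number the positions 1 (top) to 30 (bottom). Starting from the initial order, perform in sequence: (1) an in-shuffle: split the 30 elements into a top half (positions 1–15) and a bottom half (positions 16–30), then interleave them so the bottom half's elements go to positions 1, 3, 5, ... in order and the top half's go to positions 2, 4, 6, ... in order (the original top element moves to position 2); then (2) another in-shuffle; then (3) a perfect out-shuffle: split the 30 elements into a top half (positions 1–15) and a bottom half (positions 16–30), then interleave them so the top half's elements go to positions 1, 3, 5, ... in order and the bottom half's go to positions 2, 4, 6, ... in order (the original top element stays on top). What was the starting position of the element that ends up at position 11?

17

Undo the operations in reverse order, starting from position 11:
  undo op 3 (out-shuffle, from top half): 11 ← 6
  undo op 2 (in-shuffle, from top half): 6 ← 3
  undo op 1 (in-shuffle, from bottom half): 3 ← 17
So the element at position 11 came from original position 17.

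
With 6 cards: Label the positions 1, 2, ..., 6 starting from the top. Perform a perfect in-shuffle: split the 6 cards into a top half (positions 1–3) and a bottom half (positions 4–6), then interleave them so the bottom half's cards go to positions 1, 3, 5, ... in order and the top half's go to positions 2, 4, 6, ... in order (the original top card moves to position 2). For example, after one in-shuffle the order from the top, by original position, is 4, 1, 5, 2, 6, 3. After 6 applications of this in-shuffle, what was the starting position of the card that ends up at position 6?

6

Work backwards from position 6, undoing one in-shuffle at a time:
6 ← 3 ← 5 ← 6 ← 3 ← 5 ← 6
So the card now at position 6 started at position 6.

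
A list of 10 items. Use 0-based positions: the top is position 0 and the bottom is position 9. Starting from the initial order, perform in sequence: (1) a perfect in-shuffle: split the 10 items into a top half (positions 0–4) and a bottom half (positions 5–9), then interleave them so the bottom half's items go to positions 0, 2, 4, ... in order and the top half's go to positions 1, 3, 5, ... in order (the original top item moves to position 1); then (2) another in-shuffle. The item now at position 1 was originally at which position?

5

Undo the operations in reverse order, starting from position 1:
  undo op 2 (in-shuffle, from top half): 1 ← 0
  undo op 1 (in-shuffle, from bottom half): 0 ← 5
So the item at position 1 came from original position 5.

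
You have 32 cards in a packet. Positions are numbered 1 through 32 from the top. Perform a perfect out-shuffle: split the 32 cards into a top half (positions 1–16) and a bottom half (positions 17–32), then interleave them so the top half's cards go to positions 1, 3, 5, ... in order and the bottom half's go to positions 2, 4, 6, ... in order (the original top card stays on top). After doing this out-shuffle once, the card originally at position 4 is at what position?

7

Track the card's position through each out-shuffle:
4 → 7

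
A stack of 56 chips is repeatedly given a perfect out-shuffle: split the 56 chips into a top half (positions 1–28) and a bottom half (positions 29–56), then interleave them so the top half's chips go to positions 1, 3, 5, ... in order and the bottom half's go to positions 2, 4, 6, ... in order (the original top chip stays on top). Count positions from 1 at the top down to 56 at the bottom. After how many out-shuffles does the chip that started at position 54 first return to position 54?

20

Follow position 54 under repeated out-shuffles:
54 → 52 → 48 → 40 → 24 → 47 → 38 → 20 → 39 → 22 → 43 → 30 → 4 → 7 → 13 → 25 → 49 → 42 → 28 → 55 → 54
It first returns after 20 out-shuffles.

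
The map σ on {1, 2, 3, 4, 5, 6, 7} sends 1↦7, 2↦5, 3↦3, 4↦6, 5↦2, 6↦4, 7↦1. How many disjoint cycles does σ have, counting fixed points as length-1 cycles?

Cycle decomposition: (1 7) (2 5) (3) (4 6).
4 cycles.

4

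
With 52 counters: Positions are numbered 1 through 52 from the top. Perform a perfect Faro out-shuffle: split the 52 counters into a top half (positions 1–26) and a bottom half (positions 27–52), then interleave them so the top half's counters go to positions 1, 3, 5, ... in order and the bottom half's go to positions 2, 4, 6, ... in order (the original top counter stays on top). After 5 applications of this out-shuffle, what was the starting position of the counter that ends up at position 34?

10

Work backwards from position 34, undoing one out-shuffle at a time:
34 ← 43 ← 22 ← 37 ← 19 ← 10
So the counter now at position 34 started at position 10.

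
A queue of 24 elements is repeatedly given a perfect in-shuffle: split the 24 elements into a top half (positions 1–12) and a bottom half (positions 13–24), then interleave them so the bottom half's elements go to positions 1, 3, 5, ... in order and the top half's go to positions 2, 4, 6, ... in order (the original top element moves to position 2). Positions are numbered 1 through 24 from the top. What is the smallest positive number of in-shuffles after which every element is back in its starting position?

20

The in-shuffle permutes the 24 positions with cycle lengths [4, 20].
Every element is home exactly when every cycle has completed a whole number of laps, i.e. after lcm(4, 20) = 20 in-shuffles.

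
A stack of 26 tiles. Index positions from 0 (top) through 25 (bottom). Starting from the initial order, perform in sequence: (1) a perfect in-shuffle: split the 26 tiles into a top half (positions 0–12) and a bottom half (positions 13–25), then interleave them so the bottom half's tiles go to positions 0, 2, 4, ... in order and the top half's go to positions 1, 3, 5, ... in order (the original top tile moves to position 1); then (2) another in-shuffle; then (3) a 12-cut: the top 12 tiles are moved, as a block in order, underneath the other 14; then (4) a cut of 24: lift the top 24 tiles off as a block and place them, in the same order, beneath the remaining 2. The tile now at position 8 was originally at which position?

Undo the operations in reverse order, starting from position 8:
  undo op 4 (cut 24): 8 ← 6
  undo op 3 (cut 12): 6 ← 18
  undo op 2 (in-shuffle, from bottom half): 18 ← 22
  undo op 1 (in-shuffle, from bottom half): 22 ← 24
So the tile at position 8 came from original position 24.

24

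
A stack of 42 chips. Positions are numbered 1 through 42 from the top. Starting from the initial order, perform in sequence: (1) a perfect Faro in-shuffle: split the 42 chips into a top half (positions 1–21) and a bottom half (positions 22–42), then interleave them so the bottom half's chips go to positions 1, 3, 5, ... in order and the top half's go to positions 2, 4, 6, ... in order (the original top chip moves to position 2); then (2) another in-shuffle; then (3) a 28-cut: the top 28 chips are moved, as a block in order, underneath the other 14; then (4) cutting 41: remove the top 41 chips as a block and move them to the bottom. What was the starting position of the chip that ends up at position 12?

Undo the operations in reverse order, starting from position 12:
  undo op 4 (cut 41): 12 ← 11
  undo op 3 (cut 28): 11 ← 39
  undo op 2 (in-shuffle, from bottom half): 39 ← 41
  undo op 1 (in-shuffle, from bottom half): 41 ← 42
So the chip at position 12 came from original position 42.

42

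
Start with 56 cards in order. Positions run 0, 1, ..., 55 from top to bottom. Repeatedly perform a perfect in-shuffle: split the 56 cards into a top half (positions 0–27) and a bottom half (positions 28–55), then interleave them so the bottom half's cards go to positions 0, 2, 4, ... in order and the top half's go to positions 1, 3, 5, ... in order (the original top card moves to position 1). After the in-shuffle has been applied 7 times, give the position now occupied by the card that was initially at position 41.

17

Track the card's position through each in-shuffle:
41 → 26 → 53 → 50 → 44 → 32 → 8 → 17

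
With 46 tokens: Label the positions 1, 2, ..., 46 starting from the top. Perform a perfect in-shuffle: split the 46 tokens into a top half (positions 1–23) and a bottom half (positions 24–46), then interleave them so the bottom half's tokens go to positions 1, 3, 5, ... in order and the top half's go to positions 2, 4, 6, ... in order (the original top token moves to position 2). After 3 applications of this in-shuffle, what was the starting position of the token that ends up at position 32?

4

Work backwards from position 32, undoing one in-shuffle at a time:
32 ← 16 ← 8 ← 4
So the token now at position 32 started at position 4.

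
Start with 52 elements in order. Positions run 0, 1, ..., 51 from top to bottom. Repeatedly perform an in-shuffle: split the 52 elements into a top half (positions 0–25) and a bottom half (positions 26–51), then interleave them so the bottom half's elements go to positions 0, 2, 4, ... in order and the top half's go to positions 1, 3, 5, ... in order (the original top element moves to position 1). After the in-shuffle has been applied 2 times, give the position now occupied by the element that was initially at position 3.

15

Track the element's position through each in-shuffle:
3 → 7 → 15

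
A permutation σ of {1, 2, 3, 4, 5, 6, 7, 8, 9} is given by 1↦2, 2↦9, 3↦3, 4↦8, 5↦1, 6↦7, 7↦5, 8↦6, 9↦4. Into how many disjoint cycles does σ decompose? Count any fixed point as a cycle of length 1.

2

Cycle decomposition: (1 2 9 4 8 6 7 5) (3).
2 cycles.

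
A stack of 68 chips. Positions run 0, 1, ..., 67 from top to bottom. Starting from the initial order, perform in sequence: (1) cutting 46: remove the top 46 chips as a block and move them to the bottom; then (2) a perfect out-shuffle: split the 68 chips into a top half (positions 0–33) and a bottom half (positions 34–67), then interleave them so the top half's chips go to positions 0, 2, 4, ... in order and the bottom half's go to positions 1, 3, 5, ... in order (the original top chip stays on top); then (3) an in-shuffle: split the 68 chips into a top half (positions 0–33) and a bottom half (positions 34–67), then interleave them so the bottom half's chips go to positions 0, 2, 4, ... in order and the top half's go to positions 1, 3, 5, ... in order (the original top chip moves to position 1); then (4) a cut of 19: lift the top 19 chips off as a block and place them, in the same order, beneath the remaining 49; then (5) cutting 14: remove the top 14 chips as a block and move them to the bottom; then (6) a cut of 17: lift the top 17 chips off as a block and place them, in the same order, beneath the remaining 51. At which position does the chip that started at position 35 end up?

Track the chip from position 35 forward through each operation:
  after op 1 (cut 46): 35 → 57
  after op 2 (out-shuffle): 57 → 47
  after op 3 (in-shuffle): 47 → 26
  after op 4 (cut 19): 26 → 7
  after op 5 (cut 14): 7 → 61
  after op 6 (cut 17): 61 → 44

44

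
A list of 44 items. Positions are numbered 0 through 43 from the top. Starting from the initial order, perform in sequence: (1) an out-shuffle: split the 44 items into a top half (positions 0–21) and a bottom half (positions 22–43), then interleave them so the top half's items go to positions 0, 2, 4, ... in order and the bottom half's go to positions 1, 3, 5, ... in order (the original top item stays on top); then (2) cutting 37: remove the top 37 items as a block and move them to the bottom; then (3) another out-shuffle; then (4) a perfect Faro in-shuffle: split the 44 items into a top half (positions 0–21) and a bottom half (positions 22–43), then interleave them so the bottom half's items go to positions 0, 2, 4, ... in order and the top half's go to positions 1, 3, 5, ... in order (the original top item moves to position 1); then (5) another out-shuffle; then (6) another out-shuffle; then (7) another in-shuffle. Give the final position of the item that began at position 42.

Track the item from position 42 forward through each operation:
  after op 1 (out-shuffle): 42 → 41
  after op 2 (cut 37): 41 → 4
  after op 3 (out-shuffle): 4 → 8
  after op 4 (in-shuffle): 8 → 17
  after op 5 (out-shuffle): 17 → 34
  after op 6 (out-shuffle): 34 → 25
  after op 7 (in-shuffle): 25 → 6

6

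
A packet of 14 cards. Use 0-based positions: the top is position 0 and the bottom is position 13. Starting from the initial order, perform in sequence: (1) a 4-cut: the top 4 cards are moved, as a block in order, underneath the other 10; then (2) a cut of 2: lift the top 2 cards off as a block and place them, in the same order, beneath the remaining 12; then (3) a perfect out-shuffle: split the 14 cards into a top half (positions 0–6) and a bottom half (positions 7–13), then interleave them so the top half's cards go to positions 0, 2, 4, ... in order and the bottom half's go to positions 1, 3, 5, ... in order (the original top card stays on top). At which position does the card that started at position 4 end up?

11

Track the card from position 4 forward through each operation:
  after op 1 (cut 4): 4 → 0
  after op 2 (cut 2): 0 → 12
  after op 3 (out-shuffle): 12 → 11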